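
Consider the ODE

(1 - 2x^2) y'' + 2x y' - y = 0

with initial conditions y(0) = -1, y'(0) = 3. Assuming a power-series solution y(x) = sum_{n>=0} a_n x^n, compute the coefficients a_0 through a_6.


Ansatz: y(x) = sum_{n>=0} a_n x^n, so y'(x) = sum_{n>=1} n a_n x^(n-1) and y''(x) = sum_{n>=2} n(n-1) a_n x^(n-2).
Substitute into P(x) y'' + Q(x) y' + R(x) y = 0 with P(x) = 1 - 2x^2, Q(x) = 2x, R(x) = -1, and match powers of x.
Initial conditions: a_0 = -1, a_1 = 3.
Setting the coefficient of each power of x to zero and solving order by order (substituting the coefficients already found):
  x^0: 2 a_2 - a_0 = 0  ->  2 a_2 = a_0 = -1  ->  a_2 = -1/2
  x^1: 6 a_3 + a_1 = 0  ->  6 a_3 = -a_1 = -3  ->  a_3 = -1/2
  x^2: 12 a_4 - a_2 = 0  ->  12 a_4 = a_2 = -1/2  ->  a_4 = -1/24
  x^3: 20 a_5 - 7 a_3 = 0  ->  20 a_5 = 7 a_3 = -7/2  ->  a_5 = -7/40
  x^4: 30 a_6 - 17 a_4 = 0  ->  30 a_6 = 17 a_4 = -17/24  ->  a_6 = -17/720
Truncated series: y(x) = -1 + 3 x - (1/2) x^2 - (1/2) x^3 - (1/24) x^4 - (7/40) x^5 - (17/720) x^6 + O(x^7).

a_0 = -1; a_1 = 3; a_2 = -1/2; a_3 = -1/2; a_4 = -1/24; a_5 = -7/40; a_6 = -17/720


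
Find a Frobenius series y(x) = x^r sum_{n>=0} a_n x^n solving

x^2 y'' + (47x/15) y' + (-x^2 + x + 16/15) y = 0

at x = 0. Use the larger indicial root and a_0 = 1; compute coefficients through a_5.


Write in Frobenius form y'' + (p(x)/x) y' + (q(x)/x^2) y = 0:
  p(x) = 47/15,  q(x) = -x^2 + x + 16/15.
Indicial equation: r(r-1) + (47/15) r + (16/15) = 0 -> roots r_1 = -4/5, r_2 = -4/3.
Take r = r_1 = -4/5. Let y(x) = x^r sum_{n>=0} a_n x^n with a_0 = 1.
Substitute y = x^r sum a_n x^n and match x^{r+n}. The recurrence is
  D(n) a_n + 1 a_{n-1} - 1 a_{n-2} = 0,  where D(n) = (r+n)(r+n-1) + (47/15)(r+n) + (16/15).
  a_n = [-1 a_{n-1} + 1 a_{n-2}] / D(n).
Since the indicial polynomial factors as (r - r_1)(r - r_2), D(n) = (r_1 + n - r_1)(r_1 + n - r_2) = n(n + 8/15).
Evaluating step by step (a_0 = 1):
  n = 1: D(1) = 1(1 + 8/15) = 23/15; numerator = -1(1) = -1; a_1 = (-1)/(23/15) = -15/23
  n = 2: D(2) = 2(2 + 8/15) = 76/15; numerator = -1(-15/23) + 1(1) = 38/23; a_2 = (38/23)/(76/15) = 15/46
  n = 3: D(3) = 3(3 + 8/15) = 53/5; numerator = -1(15/46) + 1(-15/23) = -45/46; a_3 = (-45/46)/(53/5) = -225/2438
  n = 4: D(4) = 4(4 + 8/15) = 272/15; numerator = -1(-225/2438) + 1(15/46) = 510/1219; a_4 = (510/1219)/(272/15) = 225/9752
  n = 5: D(5) = 5(5 + 8/15) = 83/3; numerator = -1(225/9752) + 1(-225/2438) = -1125/9752; a_5 = (-1125/9752)/(83/3) = -3375/809416

r = -4/5; a_0 = 1; a_1 = -15/23; a_2 = 15/46; a_3 = -225/2438; a_4 = 225/9752; a_5 = -3375/809416


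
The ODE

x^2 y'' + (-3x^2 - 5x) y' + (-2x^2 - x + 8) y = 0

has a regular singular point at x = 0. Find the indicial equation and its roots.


Divide by x^2 to reach normal form y'' + P_1(x) y' + P_2(x) y = 0 with P_1(x) = -3 - 5/x and P_2(x) = -2 - 1/x + 8/x^2.
x = 0 is a singular point because the y'-coefficient -3 - 5/x has a pole at x = 0 and the y-coefficient -2 - 1/x + 8/x^2 has a pole at x = 0.
It is a regular singular point because x P_1(x) = p(x) = -3x - 5 and x^2 P_2(x) = q(x) = -2x^2 - x + 8 are polynomials, hence analytic at x = 0.
p(0) = -5,  q(0) = 8.
Indicial equation: r(r-1) + p(0) r + q(0) = 0, i.e. r^2 + (p(0) - 1) r + q(0) = 0, i.e. r^2 - 6 r + 8 = 0.
Discriminant: (-6)^2 - 4(8) = 4, so r = (6 ± 2)/2.
Solving: r_1 = 4, r_2 = 2.

indicial: r^2 - 6 r + 8 = 0; roots r_1 = 4, r_2 = 2


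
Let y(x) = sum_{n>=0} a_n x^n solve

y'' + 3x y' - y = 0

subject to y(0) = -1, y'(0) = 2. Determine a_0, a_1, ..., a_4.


Ansatz: y(x) = sum_{n>=0} a_n x^n, so y'(x) = sum_{n>=1} n a_n x^(n-1) and y''(x) = sum_{n>=2} n(n-1) a_n x^(n-2).
Substitute into P(x) y'' + Q(x) y' + R(x) y = 0 with P(x) = 1, Q(x) = 3x, R(x) = -1, and match powers of x.
Initial conditions: a_0 = -1, a_1 = 2.
Setting the coefficient of each power of x to zero and solving order by order (substituting the coefficients already found):
  x^0: 2 a_2 - a_0 = 0  ->  2 a_2 = a_0 = -1  ->  a_2 = -1/2
  x^1: 6 a_3 + 2 a_1 = 0  ->  6 a_3 = -2 a_1 = -4  ->  a_3 = -2/3
  x^2: 12 a_4 + 5 a_2 = 0  ->  12 a_4 = -5 a_2 = 5/2  ->  a_4 = 5/24
Truncated series: y(x) = -1 + 2 x - (1/2) x^2 - (2/3) x^3 + (5/24) x^4 + O(x^5).

a_0 = -1; a_1 = 2; a_2 = -1/2; a_3 = -2/3; a_4 = 5/24


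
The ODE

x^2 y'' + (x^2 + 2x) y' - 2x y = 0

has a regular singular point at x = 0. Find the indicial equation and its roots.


Divide by x^2 to reach normal form y'' + P_1(x) y' + P_2(x) y = 0 with P_1(x) = 1 + 2/x and P_2(x) = -2/x.
x = 0 is a singular point because the y'-coefficient 1 + 2/x has a pole at x = 0 and the y-coefficient -2/x has a pole at x = 0.
It is a regular singular point because x P_1(x) = p(x) = x + 2 and x^2 P_2(x) = q(x) = -2x are polynomials, hence analytic at x = 0.
p(0) = 2,  q(0) = 0.
Indicial equation: r(r-1) + p(0) r + q(0) = 0, i.e. r^2 + (p(0) - 1) r + q(0) = 0, i.e. r^2 + 1 r = 0.
Discriminant: (1)^2 - 4(0) = 1, so r = (-1 ± 1)/2.
Solving: r_1 = 0, r_2 = -1.

indicial: r^2 + 1 r = 0; roots r_1 = 0, r_2 = -1


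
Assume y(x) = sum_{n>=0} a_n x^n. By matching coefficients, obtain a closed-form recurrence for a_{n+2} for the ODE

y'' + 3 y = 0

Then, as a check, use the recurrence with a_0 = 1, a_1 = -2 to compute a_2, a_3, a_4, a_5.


Substitute y = sum_n a_n x^n into y'' + (const) y = 0.
y''(x) = sum_{n>=0} (n+2)(n+1) a_{n+2} x^n.
The ODE becomes sum_n [(n+2)(n+1) a_{n+2} + 3 a_n] x^n = 0.
Setting each coefficient to zero gives the recurrence:
  (n+2)(n+1) a_{n+2} + 3 a_n = 0,
  a_{n+2} = -3 / ((n+1)(n+2)) a_n.

Check with a_0 = 1, a_1 = -2 (apply the recurrence for n = 0, 1, 2, 3): a_0 = 1, a_1 = -2, a_2 = -3/2, a_3 = 1, a_4 = 3/8, a_5 = -3/20.

a_{n+2} = -3/((n+1)(n+2)) * a_n; check: a_0 = 1, a_1 = -2, a_2 = -3/2, a_3 = 1, a_4 = 3/8, a_5 = -3/20


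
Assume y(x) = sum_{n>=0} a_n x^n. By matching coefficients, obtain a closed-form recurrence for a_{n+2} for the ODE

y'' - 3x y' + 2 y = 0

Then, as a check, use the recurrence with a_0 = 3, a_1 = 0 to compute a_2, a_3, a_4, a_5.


Substitute y = sum_n a_n x^n.
y''(x) has coefficient (n+2)(n+1) a_{n+2} at x^n;
-3 x y'(x) has coefficient -3 n a_n at x^n (shift);
2 y(x) has coefficient 2 a_n at x^n.
Matching x^n: (n+2)(n+1) a_{n+2} + (-3n + 2) a_n = 0.
Thus a_{n+2} = (3n - 2) / ((n+1)(n+2)) * a_n.

Check with a_0 = 3, a_1 = 0 (apply the recurrence for n = 0, 1, 2, 3): a_0 = 3, a_1 = 0, a_2 = -3, a_3 = 0, a_4 = -1, a_5 = 0.

a_(n+2) = (3n - 2) / ((n+1)(n+2)) * a_n; check: a_0 = 3, a_1 = 0, a_2 = -3, a_3 = 0, a_4 = -1, a_5 = 0


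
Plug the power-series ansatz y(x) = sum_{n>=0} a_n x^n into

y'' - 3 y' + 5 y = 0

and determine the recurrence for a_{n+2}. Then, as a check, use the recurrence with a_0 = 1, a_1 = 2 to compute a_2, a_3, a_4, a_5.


Substitute y = sum_n a_n x^n.
y''(x) has coefficient (n+2)(n+1) a_{n+2} at x^n;
-3 y'(x) has coefficient -3 (n+1) a_{n+1} at x^n;
5 y(x) has coefficient 5 a_n at x^n.
Matching x^n: (n+2)(n+1) a_{n+2} - 3 (n+1) a_{n+1} + 5 a_n = 0.
Thus a_{n+2} = [3 (n+1) a_{n+1} - 5 a_n] / ((n+1)(n+2)).

Check with a_0 = 1, a_1 = 2 (apply the recurrence for n = 0, 1, 2, 3): a_0 = 1, a_1 = 2, a_2 = 1/2, a_3 = -7/6, a_4 = -13/12, a_5 = -43/120.

a_(n+2) = [3 (n+1) a_(n+1) - 5 a_n] / ((n+1)(n+2)); check: a_0 = 1, a_1 = 2, a_2 = 1/2, a_3 = -7/6, a_4 = -13/12, a_5 = -43/120


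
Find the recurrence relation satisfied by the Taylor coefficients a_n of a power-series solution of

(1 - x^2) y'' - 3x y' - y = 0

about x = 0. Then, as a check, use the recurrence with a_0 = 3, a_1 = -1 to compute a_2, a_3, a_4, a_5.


Substitute y = sum_n a_n x^n.
(1 - 1 x^2) y'' contributes (n+2)(n+1) a_{n+2} - n(n-1) a_n at x^n.
-3 x y'(x) contributes -3 n a_n at x^n.
-y(x) contributes -1 a_n at x^n.
Matching x^n: (n+2)(n+1) a_{n+2} + (-n(n-1) - 3 n - 1) a_n = 0.
Thus a_{n+2} = (n(n-1) + 3 n + 1) / ((n+1)(n+2)) * a_n.

Check with a_0 = 3, a_1 = -1 (apply the recurrence for n = 0, 1, 2, 3): a_0 = 3, a_1 = -1, a_2 = 3/2, a_3 = -2/3, a_4 = 9/8, a_5 = -8/15.

a_(n+2) = (n(n-1) + 3 n + 1) / ((n+1)(n+2)) * a_n; check: a_0 = 3, a_1 = -1, a_2 = 3/2, a_3 = -2/3, a_4 = 9/8, a_5 = -8/15


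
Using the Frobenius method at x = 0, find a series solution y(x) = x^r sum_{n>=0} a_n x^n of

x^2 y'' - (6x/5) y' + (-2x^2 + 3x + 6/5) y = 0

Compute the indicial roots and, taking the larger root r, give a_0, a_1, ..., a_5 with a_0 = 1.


Write in Frobenius form y'' + (p(x)/x) y' + (q(x)/x^2) y = 0:
  p(x) = -6/5,  q(x) = -2x^2 + 3x + 6/5.
Indicial equation: r(r-1) + (-6/5) r + (6/5) = 0 -> roots r_1 = 6/5, r_2 = 1.
Take r = r_1 = 6/5. Let y(x) = x^r sum_{n>=0} a_n x^n with a_0 = 1.
Substitute y = x^r sum a_n x^n and match x^{r+n}. The recurrence is
  D(n) a_n + 3 a_{n-1} - 2 a_{n-2} = 0,  where D(n) = (r+n)(r+n-1) + (-6/5)(r+n) + (6/5).
  a_n = [-3 a_{n-1} + 2 a_{n-2}] / D(n).
Since the indicial polynomial factors as (r - r_1)(r - r_2), D(n) = (r_1 + n - r_1)(r_1 + n - r_2) = n(n + 1/5).
Evaluating step by step (a_0 = 1):
  n = 1: D(1) = 1(1 + 1/5) = 6/5; numerator = -3(1) = -3; a_1 = (-3)/(6/5) = -5/2
  n = 2: D(2) = 2(2 + 1/5) = 22/5; numerator = -3(-5/2) + 2(1) = 19/2; a_2 = (19/2)/(22/5) = 95/44
  n = 3: D(3) = 3(3 + 1/5) = 48/5; numerator = -3(95/44) + 2(-5/2) = -505/44; a_3 = (-505/44)/(48/5) = -2525/2112
  n = 4: D(4) = 4(4 + 1/5) = 84/5; numerator = -3(-2525/2112) + 2(95/44) = 5565/704; a_4 = (5565/704)/(84/5) = 1325/2816
  n = 5: D(5) = 5(5 + 1/5) = 26; numerator = -3(1325/2816) + 2(-2525/2112) = -32125/8448; a_5 = (-32125/8448)/(26) = -32125/219648

r = 6/5; a_0 = 1; a_1 = -5/2; a_2 = 95/44; a_3 = -2525/2112; a_4 = 1325/2816; a_5 = -32125/219648


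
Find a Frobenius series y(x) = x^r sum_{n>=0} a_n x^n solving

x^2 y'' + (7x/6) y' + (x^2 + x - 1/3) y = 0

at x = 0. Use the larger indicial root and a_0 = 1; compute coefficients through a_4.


Write in Frobenius form y'' + (p(x)/x) y' + (q(x)/x^2) y = 0:
  p(x) = 7/6,  q(x) = x^2 + x - 1/3.
Indicial equation: r(r-1) + (7/6) r + (-1/3) = 0 -> roots r_1 = 1/2, r_2 = -2/3.
Take r = r_1 = 1/2. Let y(x) = x^r sum_{n>=0} a_n x^n with a_0 = 1.
Substitute y = x^r sum a_n x^n and match x^{r+n}. The recurrence is
  D(n) a_n + 1 a_{n-1} + 1 a_{n-2} = 0,  where D(n) = (r+n)(r+n-1) + (7/6)(r+n) + (-1/3).
  a_n = [-1 a_{n-1} - 1 a_{n-2}] / D(n).
Since the indicial polynomial factors as (r - r_1)(r - r_2), D(n) = (r_1 + n - r_1)(r_1 + n - r_2) = n(n + 7/6).
Evaluating step by step (a_0 = 1):
  n = 1: D(1) = 1(1 + 7/6) = 13/6; numerator = -1(1) = -1; a_1 = (-1)/(13/6) = -6/13
  n = 2: D(2) = 2(2 + 7/6) = 19/3; numerator = -1(-6/13) - 1(1) = -7/13; a_2 = (-7/13)/(19/3) = -21/247
  n = 3: D(3) = 3(3 + 7/6) = 25/2; numerator = -1(-21/247) - 1(-6/13) = 135/247; a_3 = (135/247)/(25/2) = 54/1235
  n = 4: D(4) = 4(4 + 7/6) = 62/3; numerator = -1(54/1235) - 1(-21/247) = 51/1235; a_4 = (51/1235)/(62/3) = 153/76570

r = 1/2; a_0 = 1; a_1 = -6/13; a_2 = -21/247; a_3 = 54/1235; a_4 = 153/76570


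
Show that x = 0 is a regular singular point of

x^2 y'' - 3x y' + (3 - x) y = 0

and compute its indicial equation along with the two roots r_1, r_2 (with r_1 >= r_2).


Divide by x^2 to reach normal form y'' + P_1(x) y' + P_2(x) y = 0 with P_1(x) = -3/x and P_2(x) = -1/x + 3/x^2.
x = 0 is a singular point because the y'-coefficient -3/x has a pole at x = 0 and the y-coefficient -1/x + 3/x^2 has a pole at x = 0.
It is a regular singular point because x P_1(x) = p(x) = -3 and x^2 P_2(x) = q(x) = 3 - x are polynomials, hence analytic at x = 0.
p(0) = -3,  q(0) = 3.
Indicial equation: r(r-1) + p(0) r + q(0) = 0, i.e. r^2 + (p(0) - 1) r + q(0) = 0, i.e. r^2 - 4 r + 3 = 0.
Discriminant: (-4)^2 - 4(3) = 4, so r = (4 ± 2)/2.
Solving: r_1 = 3, r_2 = 1.

indicial: r^2 - 4 r + 3 = 0; roots r_1 = 3, r_2 = 1


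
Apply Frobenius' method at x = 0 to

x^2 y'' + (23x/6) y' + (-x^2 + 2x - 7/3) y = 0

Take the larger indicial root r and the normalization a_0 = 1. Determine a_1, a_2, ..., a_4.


Write in Frobenius form y'' + (p(x)/x) y' + (q(x)/x^2) y = 0:
  p(x) = 23/6,  q(x) = -x^2 + 2x - 7/3.
Indicial equation: r(r-1) + (23/6) r + (-7/3) = 0 -> roots r_1 = 2/3, r_2 = -7/2.
Take r = r_1 = 2/3. Let y(x) = x^r sum_{n>=0} a_n x^n with a_0 = 1.
Substitute y = x^r sum a_n x^n and match x^{r+n}. The recurrence is
  D(n) a_n + 2 a_{n-1} - 1 a_{n-2} = 0,  where D(n) = (r+n)(r+n-1) + (23/6)(r+n) + (-7/3).
  a_n = [-2 a_{n-1} + 1 a_{n-2}] / D(n).
Since the indicial polynomial factors as (r - r_1)(r - r_2), D(n) = (r_1 + n - r_1)(r_1 + n - r_2) = n(n + 25/6).
Evaluating step by step (a_0 = 1):
  n = 1: D(1) = 1(1 + 25/6) = 31/6; numerator = -2(1) = -2; a_1 = (-2)/(31/6) = -12/31
  n = 2: D(2) = 2(2 + 25/6) = 37/3; numerator = -2(-12/31) + 1(1) = 55/31; a_2 = (55/31)/(37/3) = 165/1147
  n = 3: D(3) = 3(3 + 25/6) = 43/2; numerator = -2(165/1147) + 1(-12/31) = -774/1147; a_3 = (-774/1147)/(43/2) = -36/1147
  n = 4: D(4) = 4(4 + 25/6) = 98/3; numerator = -2(-36/1147) + 1(165/1147) = 237/1147; a_4 = (237/1147)/(98/3) = 711/112406

r = 2/3; a_0 = 1; a_1 = -12/31; a_2 = 165/1147; a_3 = -36/1147; a_4 = 711/112406


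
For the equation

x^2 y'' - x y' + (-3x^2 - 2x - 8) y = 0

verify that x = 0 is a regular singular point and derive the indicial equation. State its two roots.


Divide by x^2 to reach normal form y'' + P_1(x) y' + P_2(x) y = 0 with P_1(x) = -1/x and P_2(x) = -3 - 2/x - 8/x^2.
x = 0 is a singular point because the y'-coefficient -1/x has a pole at x = 0 and the y-coefficient -3 - 2/x - 8/x^2 has a pole at x = 0.
It is a regular singular point because x P_1(x) = p(x) = -1 and x^2 P_2(x) = q(x) = -3x^2 - 2x - 8 are polynomials, hence analytic at x = 0.
p(0) = -1,  q(0) = -8.
Indicial equation: r(r-1) + p(0) r + q(0) = 0, i.e. r^2 + (p(0) - 1) r + q(0) = 0, i.e. r^2 - 2 r - 8 = 0.
Discriminant: (-2)^2 - 4(-8) = 36, so r = (2 ± 6)/2.
Solving: r_1 = 4, r_2 = -2.

indicial: r^2 - 2 r - 8 = 0; roots r_1 = 4, r_2 = -2


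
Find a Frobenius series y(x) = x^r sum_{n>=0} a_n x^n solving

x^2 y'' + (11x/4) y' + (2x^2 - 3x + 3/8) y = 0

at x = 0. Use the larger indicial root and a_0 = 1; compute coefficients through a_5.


Write in Frobenius form y'' + (p(x)/x) y' + (q(x)/x^2) y = 0:
  p(x) = 11/4,  q(x) = 2x^2 - 3x + 3/8.
Indicial equation: r(r-1) + (11/4) r + (3/8) = 0 -> roots r_1 = -1/4, r_2 = -3/2.
Take r = r_1 = -1/4. Let y(x) = x^r sum_{n>=0} a_n x^n with a_0 = 1.
Substitute y = x^r sum a_n x^n and match x^{r+n}. The recurrence is
  D(n) a_n - 3 a_{n-1} + 2 a_{n-2} = 0,  where D(n) = (r+n)(r+n-1) + (11/4)(r+n) + (3/8).
  a_n = [3 a_{n-1} - 2 a_{n-2}] / D(n).
Since the indicial polynomial factors as (r - r_1)(r - r_2), D(n) = (r_1 + n - r_1)(r_1 + n - r_2) = n(n + 5/4).
Evaluating step by step (a_0 = 1):
  n = 1: D(1) = 1(1 + 5/4) = 9/4; numerator = 3(1) = 3; a_1 = (3)/(9/4) = 4/3
  n = 2: D(2) = 2(2 + 5/4) = 13/2; numerator = 3(4/3) - 2(1) = 2; a_2 = (2)/(13/2) = 4/13
  n = 3: D(3) = 3(3 + 5/4) = 51/4; numerator = 3(4/13) - 2(4/3) = -68/39; a_3 = (-68/39)/(51/4) = -16/117
  n = 4: D(4) = 4(4 + 5/4) = 21; numerator = 3(-16/117) - 2(4/13) = -40/39; a_4 = (-40/39)/(21) = -40/819
  n = 5: D(5) = 5(5 + 5/4) = 125/4; numerator = 3(-40/819) - 2(-16/117) = 8/63; a_5 = (8/63)/(125/4) = 32/7875

r = -1/4; a_0 = 1; a_1 = 4/3; a_2 = 4/13; a_3 = -16/117; a_4 = -40/819; a_5 = 32/7875


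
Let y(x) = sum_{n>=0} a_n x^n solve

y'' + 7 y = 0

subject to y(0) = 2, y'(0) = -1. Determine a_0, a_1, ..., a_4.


Ansatz: y(x) = sum_{n>=0} a_n x^n, so y'(x) = sum_{n>=1} n a_n x^(n-1) and y''(x) = sum_{n>=2} n(n-1) a_n x^(n-2).
Substitute into P(x) y'' + Q(x) y' + R(x) y = 0 with P(x) = 1, Q(x) = 0, R(x) = 7, and match powers of x.
Initial conditions: a_0 = 2, a_1 = -1.
Setting the coefficient of each power of x to zero and solving order by order (substituting the coefficients already found):
  x^0: 2 a_2 + 7 a_0 = 0  ->  2 a_2 = -7 a_0 = -14  ->  a_2 = -7
  x^1: 6 a_3 + 7 a_1 = 0  ->  6 a_3 = -7 a_1 = 7  ->  a_3 = 7/6
  x^2: 12 a_4 + 7 a_2 = 0  ->  12 a_4 = -7 a_2 = 49  ->  a_4 = 49/12
Truncated series: y(x) = 2 - x - 7 x^2 + (7/6) x^3 + (49/12) x^4 + O(x^5).

a_0 = 2; a_1 = -1; a_2 = -7; a_3 = 7/6; a_4 = 49/12


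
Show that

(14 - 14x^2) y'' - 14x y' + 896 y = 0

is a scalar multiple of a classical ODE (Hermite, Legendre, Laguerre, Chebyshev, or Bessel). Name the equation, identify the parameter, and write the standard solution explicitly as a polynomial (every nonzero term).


All three coefficients share the factor 14; dividing through by 14 gives  (1 - x^2) y'' - x y' + 64 y = 0.
This matches the Chebyshev equation (1 - x^2) y'' - x y' + n^2 y = 0 (note the -x y' term, not -2x y') with n^2 = 64, so n = 8; the polynomial solution is T_8(x).
With y = sum_k a_k x^k, matching x^k gives (k+2)(k+1) a_{k+2} = (k^2 - n^2) a_k = (k - 8)(k + 8) a_k. The right side vanishes at k = 8, so the series with the parity of 8 terminates at degree 8.
Standard normalization: leading coefficient of T_n is 2^(n-1), so a_8 = 2^7 = 128. Work downward with a_k = (k+1)(k+2) a_{k+2} / ((k - 8)(k + 8)):
  a_6 = (7)(8)(128) / ((6 - 8)(6 + 8)) = 7168/(-28) = -256
  a_4 = (5)(6)(-256) / ((4 - 8)(4 + 8)) = -7680/(-48) = 160
  a_2 = (3)(4)(160) / ((2 - 8)(2 + 8)) = 1920/(-60) = -32
  a_0 = (1)(2)(-32) / ((0 - 8)(0 + 8)) = -64/(-64) = 1
Hence T_8(x) = 128 x^8 - 256 x^6 + 160 x^4 - 32 x^2 + 1.

T_8(x); series = 128 x^8 - 256 x^6 + 160 x^4 - 32 x^2 + 1


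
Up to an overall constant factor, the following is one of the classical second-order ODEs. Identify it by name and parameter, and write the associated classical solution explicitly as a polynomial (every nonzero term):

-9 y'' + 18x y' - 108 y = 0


All three coefficients share the factor -9; dividing through by -9 gives  y'' - 2x y' + 12 y = 0.
This matches the Hermite equation y'' - 2x y' + 2n y = 0 with 2n = 12, so n = 6; the polynomial solution is H_6(x).
With y = sum_k a_k x^k, matching x^k gives (k+2)(k+1) a_{k+2} = 2(k - n) a_k = 2(k - 6) a_k. The right side vanishes at k = 6, so the series with the parity of 6 terminates at degree 6.
Standard normalization: leading coefficient of H_n is 2^n, so a_6 = 2^6 = 64. Work downward with a_k = (k+1)(k+2) a_{k+2} / (2(k - n)):
  a_4 = (5)(6)(64) / (2(4 - 6)) = 1920/(-4) = -480
  a_2 = (3)(4)(-480) / (2(2 - 6)) = -5760/(-8) = 720
  a_0 = (1)(2)(720) / (2(0 - 6)) = 1440/(-12) = -120
Hence H_6(x) = 64 x^6 - 480 x^4 + 720 x^2 - 120.

H_6(x); series = 64 x^6 - 480 x^4 + 720 x^2 - 120


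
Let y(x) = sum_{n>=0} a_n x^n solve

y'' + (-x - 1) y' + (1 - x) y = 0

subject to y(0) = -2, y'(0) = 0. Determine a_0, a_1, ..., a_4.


Ansatz: y(x) = sum_{n>=0} a_n x^n, so y'(x) = sum_{n>=1} n a_n x^(n-1) and y''(x) = sum_{n>=2} n(n-1) a_n x^(n-2).
Substitute into P(x) y'' + Q(x) y' + R(x) y = 0 with P(x) = 1, Q(x) = -x - 1, R(x) = 1 - x, and match powers of x.
Initial conditions: a_0 = -2, a_1 = 0.
Setting the coefficient of each power of x to zero and solving order by order (substituting the coefficients already found):
  x^0: 2 a_2 - a_1 + a_0 = 0  ->  2 a_2 = a_1 - a_0 = 2  ->  a_2 = 1
  x^1: 6 a_3 - 2 a_2 - a_0 = 0  ->  6 a_3 = 2 a_2 + a_0 = 0  ->  a_3 = 0
  x^2: 12 a_4 - 3 a_3 - a_2 - a_1 = 0  ->  12 a_4 = 3 a_3 + a_2 + a_1 = 1  ->  a_4 = 1/12
Truncated series: y(x) = -2 + x^2 + (1/12) x^4 + O(x^5).

a_0 = -2; a_1 = 0; a_2 = 1; a_3 = 0; a_4 = 1/12


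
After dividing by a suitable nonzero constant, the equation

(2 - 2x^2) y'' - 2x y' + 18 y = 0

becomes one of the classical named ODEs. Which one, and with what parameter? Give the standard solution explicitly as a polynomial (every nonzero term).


All three coefficients share the factor 2; dividing through by 2 gives  (1 - x^2) y'' - x y' + 9 y = 0.
This matches the Chebyshev equation (1 - x^2) y'' - x y' + n^2 y = 0 (note the -x y' term, not -2x y') with n^2 = 9, so n = 3; the polynomial solution is T_3(x).
With y = sum_k a_k x^k, matching x^k gives (k+2)(k+1) a_{k+2} = (k^2 - n^2) a_k = (k - 3)(k + 3) a_k. The right side vanishes at k = 3, so the series with the parity of 3 terminates at degree 3.
Standard normalization: leading coefficient of T_n is 2^(n-1), so a_3 = 2^2 = 4. Work downward with a_k = (k+1)(k+2) a_{k+2} / ((k - 3)(k + 3)):
  a_1 = (2)(3)(4) / ((1 - 3)(1 + 3)) = 24/(-8) = -3
Hence T_3(x) = 4 x^3 - 3 x.

T_3(x); series = 4 x^3 - 3 x


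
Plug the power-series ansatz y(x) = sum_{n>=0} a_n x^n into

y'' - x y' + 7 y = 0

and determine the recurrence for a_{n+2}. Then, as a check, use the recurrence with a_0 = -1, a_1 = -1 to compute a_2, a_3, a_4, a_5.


Substitute y = sum_n a_n x^n.
y''(x) has coefficient (n+2)(n+1) a_{n+2} at x^n;
-x y'(x) has coefficient -n a_n at x^n (shift);
7 y(x) has coefficient 7 a_n at x^n.
Matching x^n: (n+2)(n+1) a_{n+2} + (-n + 7) a_n = 0.
Thus a_{n+2} = (n - 7) / ((n+1)(n+2)) * a_n.

Check with a_0 = -1, a_1 = -1 (apply the recurrence for n = 0, 1, 2, 3): a_0 = -1, a_1 = -1, a_2 = 7/2, a_3 = 1, a_4 = -35/24, a_5 = -1/5.

a_(n+2) = (n - 7) / ((n+1)(n+2)) * a_n; check: a_0 = -1, a_1 = -1, a_2 = 7/2, a_3 = 1, a_4 = -35/24, a_5 = -1/5


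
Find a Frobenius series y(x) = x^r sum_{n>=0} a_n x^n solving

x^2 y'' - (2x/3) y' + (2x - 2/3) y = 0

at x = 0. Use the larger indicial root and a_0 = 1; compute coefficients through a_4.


Write in Frobenius form y'' + (p(x)/x) y' + (q(x)/x^2) y = 0:
  p(x) = -2/3,  q(x) = 2x - 2/3.
Indicial equation: r(r-1) + (-2/3) r + (-2/3) = 0 -> roots r_1 = 2, r_2 = -1/3.
Take r = r_1 = 2. Let y(x) = x^r sum_{n>=0} a_n x^n with a_0 = 1.
Substitute y = x^r sum a_n x^n and match x^{r+n}. The recurrence is
  D(n) a_n + 2 a_{n-1} = 0,  where D(n) = (r+n)(r+n-1) + (-2/3)(r+n) + (-2/3).
  a_n = -2 / D(n) * a_{n-1}.
Since the indicial polynomial factors as (r - r_1)(r - r_2), D(n) = (r_1 + n - r_1)(r_1 + n - r_2) = n(n + 7/3).
Evaluating step by step (a_0 = 1):
  n = 1: D(1) = 1(1 + 7/3) = 10/3; numerator = -2(1) = -2; a_1 = (-2)/(10/3) = -3/5
  n = 2: D(2) = 2(2 + 7/3) = 26/3; numerator = -2(-3/5) = 6/5; a_2 = (6/5)/(26/3) = 9/65
  n = 3: D(3) = 3(3 + 7/3) = 16; numerator = -2(9/65) = -18/65; a_3 = (-18/65)/(16) = -9/520
  n = 4: D(4) = 4(4 + 7/3) = 76/3; numerator = -2(-9/520) = 9/260; a_4 = (9/260)/(76/3) = 27/19760

r = 2; a_0 = 1; a_1 = -3/5; a_2 = 9/65; a_3 = -9/520; a_4 = 27/19760


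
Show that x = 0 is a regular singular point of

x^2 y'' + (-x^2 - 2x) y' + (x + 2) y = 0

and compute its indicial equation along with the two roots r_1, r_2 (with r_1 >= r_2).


Divide by x^2 to reach normal form y'' + P_1(x) y' + P_2(x) y = 0 with P_1(x) = -1 - 2/x and P_2(x) = 1/x + 2/x^2.
x = 0 is a singular point because the y'-coefficient -1 - 2/x has a pole at x = 0 and the y-coefficient 1/x + 2/x^2 has a pole at x = 0.
It is a regular singular point because x P_1(x) = p(x) = -x - 2 and x^2 P_2(x) = q(x) = x + 2 are polynomials, hence analytic at x = 0.
p(0) = -2,  q(0) = 2.
Indicial equation: r(r-1) + p(0) r + q(0) = 0, i.e. r^2 + (p(0) - 1) r + q(0) = 0, i.e. r^2 - 3 r + 2 = 0.
Discriminant: (-3)^2 - 4(2) = 1, so r = (3 ± 1)/2.
Solving: r_1 = 2, r_2 = 1.

indicial: r^2 - 3 r + 2 = 0; roots r_1 = 2, r_2 = 1


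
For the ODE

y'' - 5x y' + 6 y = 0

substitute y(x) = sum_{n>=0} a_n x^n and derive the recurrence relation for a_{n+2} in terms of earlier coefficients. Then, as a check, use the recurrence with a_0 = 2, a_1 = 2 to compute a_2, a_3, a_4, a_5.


Substitute y = sum_n a_n x^n.
y''(x) has coefficient (n+2)(n+1) a_{n+2} at x^n;
-5 x y'(x) has coefficient -5 n a_n at x^n (shift);
6 y(x) has coefficient 6 a_n at x^n.
Matching x^n: (n+2)(n+1) a_{n+2} + (-5n + 6) a_n = 0.
Thus a_{n+2} = (5n - 6) / ((n+1)(n+2)) * a_n.

Check with a_0 = 2, a_1 = 2 (apply the recurrence for n = 0, 1, 2, 3): a_0 = 2, a_1 = 2, a_2 = -6, a_3 = -1/3, a_4 = -2, a_5 = -3/20.

a_(n+2) = (5n - 6) / ((n+1)(n+2)) * a_n; check: a_0 = 2, a_1 = 2, a_2 = -6, a_3 = -1/3, a_4 = -2, a_5 = -3/20


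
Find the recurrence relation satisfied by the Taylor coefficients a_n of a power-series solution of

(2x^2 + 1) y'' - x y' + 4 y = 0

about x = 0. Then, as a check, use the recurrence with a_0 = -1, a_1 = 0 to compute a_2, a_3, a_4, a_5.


Substitute y = sum_n a_n x^n.
(1 + 2 x^2) y'' contributes (n+2)(n+1) a_{n+2} + 2 n(n-1) a_n at x^n.
-x y'(x) contributes -n a_n at x^n.
4 y(x) contributes 4 a_n at x^n.
Matching x^n: (n+2)(n+1) a_{n+2} + (2 n(n-1) - n + 4) a_n = 0.
Thus a_{n+2} = (-2 n(n-1) + n - 4) / ((n+1)(n+2)) * a_n.

Check with a_0 = -1, a_1 = 0 (apply the recurrence for n = 0, 1, 2, 3): a_0 = -1, a_1 = 0, a_2 = 2, a_3 = 0, a_4 = -1, a_5 = 0.

a_(n+2) = (-2 n(n-1) + n - 4) / ((n+1)(n+2)) * a_n; check: a_0 = -1, a_1 = 0, a_2 = 2, a_3 = 0, a_4 = -1, a_5 = 0


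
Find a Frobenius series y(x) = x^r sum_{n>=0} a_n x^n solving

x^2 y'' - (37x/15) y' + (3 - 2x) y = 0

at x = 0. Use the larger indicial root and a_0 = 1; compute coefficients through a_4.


Write in Frobenius form y'' + (p(x)/x) y' + (q(x)/x^2) y = 0:
  p(x) = -37/15,  q(x) = 3 - 2x.
Indicial equation: r(r-1) + (-37/15) r + (3) = 0 -> roots r_1 = 9/5, r_2 = 5/3.
Take r = r_1 = 9/5. Let y(x) = x^r sum_{n>=0} a_n x^n with a_0 = 1.
Substitute y = x^r sum a_n x^n and match x^{r+n}. The recurrence is
  D(n) a_n - 2 a_{n-1} = 0,  where D(n) = (r+n)(r+n-1) + (-37/15)(r+n) + (3).
  a_n = 2 / D(n) * a_{n-1}.
Since the indicial polynomial factors as (r - r_1)(r - r_2), D(n) = (r_1 + n - r_1)(r_1 + n - r_2) = n(n + 2/15).
Evaluating step by step (a_0 = 1):
  n = 1: D(1) = 1(1 + 2/15) = 17/15; numerator = 2(1) = 2; a_1 = (2)/(17/15) = 30/17
  n = 2: D(2) = 2(2 + 2/15) = 64/15; numerator = 2(30/17) = 60/17; a_2 = (60/17)/(64/15) = 225/272
  n = 3: D(3) = 3(3 + 2/15) = 47/5; numerator = 2(225/272) = 225/136; a_3 = (225/136)/(47/5) = 1125/6392
  n = 4: D(4) = 4(4 + 2/15) = 248/15; numerator = 2(1125/6392) = 1125/3196; a_4 = (1125/3196)/(248/15) = 16875/792608

r = 9/5; a_0 = 1; a_1 = 30/17; a_2 = 225/272; a_3 = 1125/6392; a_4 = 16875/792608


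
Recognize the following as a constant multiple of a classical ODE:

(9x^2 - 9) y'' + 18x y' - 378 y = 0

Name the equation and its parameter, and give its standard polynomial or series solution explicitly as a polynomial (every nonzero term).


All three coefficients share the factor -9; dividing through by -9 gives  (1 - x^2) y'' - 2x y' + 42 y = 0.
This matches the Legendre equation (1 - x^2) y'' - 2x y' + n(n+1) y = 0 (note the -2x y' term) with n(n+1) = 42, so n = 6; the polynomial solution is P_6(x).
With y = sum_k a_k x^k, matching x^k gives (k+2)(k+1) a_{k+2} = [k(k+1) - n(n+1)] a_k = (k - 6)(k + 7) a_k. The right side vanishes at k = 6, so the series with the parity of 6 terminates at degree 6.
Standard normalization (P_n(1) = 1): leading coefficient (2n)!/(2^n (n!)^2) = 479001600/(64*518400) = 231/16, so a_6 = 231/16. Work downward with a_k = (k+1)(k+2) a_{k+2} / ((k - 6)(k + 7)):
  a_4 = (5)(6)(231/16) / ((4 - 6)(4 + 7)) = (3465/8)/(-22) = -315/16
  a_2 = (3)(4)(-315/16) / ((2 - 6)(2 + 7)) = (-945/4)/(-36) = 105/16
  a_0 = (1)(2)(105/16) / ((0 - 6)(0 + 7)) = (105/8)/(-42) = -5/16
Hence P_6(x) = 231 x^6/16 - 315 x^4/16 + 105 x^2/16 - 5/16.

P_6(x); series = 231 x^6/16 - 315 x^4/16 + 105 x^2/16 - 5/16


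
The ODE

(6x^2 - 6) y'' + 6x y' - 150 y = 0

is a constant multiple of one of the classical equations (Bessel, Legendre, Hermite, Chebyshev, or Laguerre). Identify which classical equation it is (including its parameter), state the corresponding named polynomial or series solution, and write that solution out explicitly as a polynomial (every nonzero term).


All three coefficients share the factor -6; dividing through by -6 gives  (1 - x^2) y'' - x y' + 25 y = 0.
This matches the Chebyshev equation (1 - x^2) y'' - x y' + n^2 y = 0 (note the -x y' term, not -2x y') with n^2 = 25, so n = 5; the polynomial solution is T_5(x).
With y = sum_k a_k x^k, matching x^k gives (k+2)(k+1) a_{k+2} = (k^2 - n^2) a_k = (k - 5)(k + 5) a_k. The right side vanishes at k = 5, so the series with the parity of 5 terminates at degree 5.
Standard normalization: leading coefficient of T_n is 2^(n-1), so a_5 = 2^4 = 16. Work downward with a_k = (k+1)(k+2) a_{k+2} / ((k - 5)(k + 5)):
  a_3 = (4)(5)(16) / ((3 - 5)(3 + 5)) = 320/(-16) = -20
  a_1 = (2)(3)(-20) / ((1 - 5)(1 + 5)) = -120/(-24) = 5
Hence T_5(x) = 16 x^5 - 20 x^3 + 5 x.

T_5(x); series = 16 x^5 - 20 x^3 + 5 x


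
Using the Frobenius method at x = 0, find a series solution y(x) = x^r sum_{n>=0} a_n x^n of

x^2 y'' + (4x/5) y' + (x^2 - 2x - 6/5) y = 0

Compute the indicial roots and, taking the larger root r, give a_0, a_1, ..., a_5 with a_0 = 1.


Write in Frobenius form y'' + (p(x)/x) y' + (q(x)/x^2) y = 0:
  p(x) = 4/5,  q(x) = x^2 - 2x - 6/5.
Indicial equation: r(r-1) + (4/5) r + (-6/5) = 0 -> roots r_1 = 6/5, r_2 = -1.
Take r = r_1 = 6/5. Let y(x) = x^r sum_{n>=0} a_n x^n with a_0 = 1.
Substitute y = x^r sum a_n x^n and match x^{r+n}. The recurrence is
  D(n) a_n - 2 a_{n-1} + 1 a_{n-2} = 0,  where D(n) = (r+n)(r+n-1) + (4/5)(r+n) + (-6/5).
  a_n = [2 a_{n-1} - 1 a_{n-2}] / D(n).
Since the indicial polynomial factors as (r - r_1)(r - r_2), D(n) = (r_1 + n - r_1)(r_1 + n - r_2) = n(n + 11/5).
Evaluating step by step (a_0 = 1):
  n = 1: D(1) = 1(1 + 11/5) = 16/5; numerator = 2(1) = 2; a_1 = (2)/(16/5) = 5/8
  n = 2: D(2) = 2(2 + 11/5) = 42/5; numerator = 2(5/8) - 1(1) = 1/4; a_2 = (1/4)/(42/5) = 5/168
  n = 3: D(3) = 3(3 + 11/5) = 78/5; numerator = 2(5/168) - 1(5/8) = -95/168; a_3 = (-95/168)/(78/5) = -475/13104
  n = 4: D(4) = 4(4 + 11/5) = 124/5; numerator = 2(-475/13104) - 1(5/168) = -335/3276; a_4 = (-335/3276)/(124/5) = -1675/406224
  n = 5: D(5) = 5(5 + 11/5) = 36; numerator = 2(-1675/406224) - 1(-475/13104) = 125/4464; a_5 = (125/4464)/(36) = 125/160704

r = 6/5; a_0 = 1; a_1 = 5/8; a_2 = 5/168; a_3 = -475/13104; a_4 = -1675/406224; a_5 = 125/160704


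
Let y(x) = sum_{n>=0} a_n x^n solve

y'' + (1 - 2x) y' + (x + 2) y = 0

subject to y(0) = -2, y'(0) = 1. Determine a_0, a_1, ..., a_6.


Ansatz: y(x) = sum_{n>=0} a_n x^n, so y'(x) = sum_{n>=1} n a_n x^(n-1) and y''(x) = sum_{n>=2} n(n-1) a_n x^(n-2).
Substitute into P(x) y'' + Q(x) y' + R(x) y = 0 with P(x) = 1, Q(x) = 1 - 2x, R(x) = x + 2, and match powers of x.
Initial conditions: a_0 = -2, a_1 = 1.
Setting the coefficient of each power of x to zero and solving order by order (substituting the coefficients already found):
  x^0: 2 a_2 + a_1 + 2 a_0 = 0  ->  2 a_2 = -a_1 - 2 a_0 = 3  ->  a_2 = 3/2
  x^1: 6 a_3 + 2 a_2 + a_0 = 0  ->  6 a_3 = -2 a_2 - a_0 = -1  ->  a_3 = -1/6
  x^2: 12 a_4 + 3 a_3 - 2 a_2 + a_1 = 0  ->  12 a_4 = -3 a_3 + 2 a_2 - a_1 = 5/2  ->  a_4 = 5/24
  x^3: 20 a_5 + 4 a_4 - 4 a_3 + a_2 = 0  ->  20 a_5 = -4 a_4 + 4 a_3 - a_2 = -3  ->  a_5 = -3/20
  x^4: 30 a_6 + 5 a_5 - 6 a_4 + a_3 = 0  ->  30 a_6 = -5 a_5 + 6 a_4 - a_3 = 13/6  ->  a_6 = 13/180
Truncated series: y(x) = -2 + x + (3/2) x^2 - (1/6) x^3 + (5/24) x^4 - (3/20) x^5 + (13/180) x^6 + O(x^7).

a_0 = -2; a_1 = 1; a_2 = 3/2; a_3 = -1/6; a_4 = 5/24; a_5 = -3/20; a_6 = 13/180


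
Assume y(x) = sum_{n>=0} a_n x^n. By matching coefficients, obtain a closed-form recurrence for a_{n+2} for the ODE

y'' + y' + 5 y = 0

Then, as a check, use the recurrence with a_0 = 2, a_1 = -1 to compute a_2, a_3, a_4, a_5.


Substitute y = sum_n a_n x^n.
y''(x) has coefficient (n+2)(n+1) a_{n+2} at x^n;
y'(x) has coefficient (n+1) a_{n+1} at x^n;
5 y(x) has coefficient 5 a_n at x^n.
Matching x^n: (n+2)(n+1) a_{n+2} + (n+1) a_{n+1} + 5 a_n = 0.
Thus a_{n+2} = [-(n+1) a_{n+1} - 5 a_n] / ((n+1)(n+2)).

Check with a_0 = 2, a_1 = -1 (apply the recurrence for n = 0, 1, 2, 3): a_0 = 2, a_1 = -1, a_2 = -9/2, a_3 = 7/3, a_4 = 31/24, a_5 = -101/120.

a_(n+2) = [-(n+1) a_(n+1) - 5 a_n] / ((n+1)(n+2)); check: a_0 = 2, a_1 = -1, a_2 = -9/2, a_3 = 7/3, a_4 = 31/24, a_5 = -101/120


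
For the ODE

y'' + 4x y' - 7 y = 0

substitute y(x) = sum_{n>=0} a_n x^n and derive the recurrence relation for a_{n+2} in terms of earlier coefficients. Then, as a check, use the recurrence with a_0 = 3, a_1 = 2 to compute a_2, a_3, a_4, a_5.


Substitute y = sum_n a_n x^n.
y''(x) has coefficient (n+2)(n+1) a_{n+2} at x^n;
4 x y'(x) has coefficient 4 n a_n at x^n (shift);
-7 y(x) has coefficient -7 a_n at x^n.
Matching x^n: (n+2)(n+1) a_{n+2} + (4n - 7) a_n = 0.
Thus a_{n+2} = (-4n + 7) / ((n+1)(n+2)) * a_n.

Check with a_0 = 3, a_1 = 2 (apply the recurrence for n = 0, 1, 2, 3): a_0 = 3, a_1 = 2, a_2 = 21/2, a_3 = 1, a_4 = -7/8, a_5 = -1/4.

a_(n+2) = (-4n + 7) / ((n+1)(n+2)) * a_n; check: a_0 = 3, a_1 = 2, a_2 = 21/2, a_3 = 1, a_4 = -7/8, a_5 = -1/4


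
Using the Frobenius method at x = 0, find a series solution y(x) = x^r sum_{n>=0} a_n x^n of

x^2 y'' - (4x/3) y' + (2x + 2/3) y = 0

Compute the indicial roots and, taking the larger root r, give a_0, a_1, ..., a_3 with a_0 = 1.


Write in Frobenius form y'' + (p(x)/x) y' + (q(x)/x^2) y = 0:
  p(x) = -4/3,  q(x) = 2x + 2/3.
Indicial equation: r(r-1) + (-4/3) r + (2/3) = 0 -> roots r_1 = 2, r_2 = 1/3.
Take r = r_1 = 2. Let y(x) = x^r sum_{n>=0} a_n x^n with a_0 = 1.
Substitute y = x^r sum a_n x^n and match x^{r+n}. The recurrence is
  D(n) a_n + 2 a_{n-1} = 0,  where D(n) = (r+n)(r+n-1) + (-4/3)(r+n) + (2/3).
  a_n = -2 / D(n) * a_{n-1}.
Since the indicial polynomial factors as (r - r_1)(r - r_2), D(n) = (r_1 + n - r_1)(r_1 + n - r_2) = n(n + 5/3).
Evaluating step by step (a_0 = 1):
  n = 1: D(1) = 1(1 + 5/3) = 8/3; numerator = -2(1) = -2; a_1 = (-2)/(8/3) = -3/4
  n = 2: D(2) = 2(2 + 5/3) = 22/3; numerator = -2(-3/4) = 3/2; a_2 = (3/2)/(22/3) = 9/44
  n = 3: D(3) = 3(3 + 5/3) = 14; numerator = -2(9/44) = -9/22; a_3 = (-9/22)/(14) = -9/308

r = 2; a_0 = 1; a_1 = -3/4; a_2 = 9/44; a_3 = -9/308


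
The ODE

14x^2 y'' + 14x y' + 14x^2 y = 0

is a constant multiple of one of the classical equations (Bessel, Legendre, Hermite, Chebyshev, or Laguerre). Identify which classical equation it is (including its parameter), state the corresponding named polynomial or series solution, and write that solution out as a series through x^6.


All three coefficients share the factor 14; dividing through by 14 gives  x^2 y'' + x y' + x^2 y = 0.
This matches the Bessel equation x^2 y'' + x y' + (x^2 - nu^2) y = 0 with nu^2 = 0, so nu = 0; the solution bounded at x = 0 is J_0(x).
Frobenius at x = 0: indicial roots ±nu; for r = nu the recurrence k(k + 2nu) c_k = -c_{k-2} gives the standard series J_nu(x) = sum_{k>=0} (-1)^k / (k! (k+nu)!) (x/2)^(2k+nu). Evaluate the first 4 terms:
  k = 0: (-1)^0 / (0! * 0! * 2^0) x^0 = 1/(1*1*1) x^0 = (1) x^0
  k = 1: (-1)^1 / (1! * 1! * 2^2) x^2 = -1/(1*1*4) x^2 = (-1/4) x^2
  k = 2: (-1)^2 / (2! * 2! * 2^4) x^4 = 1/(2*2*16) x^4 = (1/64) x^4
  k = 3: (-1)^3 / (3! * 3! * 2^6) x^6 = -1/(6*6*64) x^6 = (-1/2304) x^6
Hence J_0(x) = -x^6/2304 + x^4/64 - x^2/4 + 1 + ....

J_0(x); series = -x^6/2304 + x^4/64 - x^2/4 + 1


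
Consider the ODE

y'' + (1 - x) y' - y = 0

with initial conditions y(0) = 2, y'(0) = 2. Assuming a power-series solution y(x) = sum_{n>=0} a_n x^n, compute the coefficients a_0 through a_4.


Ansatz: y(x) = sum_{n>=0} a_n x^n, so y'(x) = sum_{n>=1} n a_n x^(n-1) and y''(x) = sum_{n>=2} n(n-1) a_n x^(n-2).
Substitute into P(x) y'' + Q(x) y' + R(x) y = 0 with P(x) = 1, Q(x) = 1 - x, R(x) = -1, and match powers of x.
Initial conditions: a_0 = 2, a_1 = 2.
Setting the coefficient of each power of x to zero and solving order by order (substituting the coefficients already found):
  x^0: 2 a_2 + a_1 - a_0 = 0  ->  2 a_2 = -a_1 + a_0 = 0  ->  a_2 = 0
  x^1: 6 a_3 + 2 a_2 - 2 a_1 = 0  ->  6 a_3 = -2 a_2 + 2 a_1 = 4  ->  a_3 = 2/3
  x^2: 12 a_4 + 3 a_3 - 3 a_2 = 0  ->  12 a_4 = -3 a_3 + 3 a_2 = -2  ->  a_4 = -1/6
Truncated series: y(x) = 2 + 2 x + (2/3) x^3 - (1/6) x^4 + O(x^5).

a_0 = 2; a_1 = 2; a_2 = 0; a_3 = 2/3; a_4 = -1/6


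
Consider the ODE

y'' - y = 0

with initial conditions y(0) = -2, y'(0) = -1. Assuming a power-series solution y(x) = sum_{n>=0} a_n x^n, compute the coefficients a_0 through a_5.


Ansatz: y(x) = sum_{n>=0} a_n x^n, so y'(x) = sum_{n>=1} n a_n x^(n-1) and y''(x) = sum_{n>=2} n(n-1) a_n x^(n-2).
Substitute into P(x) y'' + Q(x) y' + R(x) y = 0 with P(x) = 1, Q(x) = 0, R(x) = -1, and match powers of x.
Initial conditions: a_0 = -2, a_1 = -1.
Setting the coefficient of each power of x to zero and solving order by order (substituting the coefficients already found):
  x^0: 2 a_2 - a_0 = 0  ->  2 a_2 = a_0 = -2  ->  a_2 = -1
  x^1: 6 a_3 - a_1 = 0  ->  6 a_3 = a_1 = -1  ->  a_3 = -1/6
  x^2: 12 a_4 - a_2 = 0  ->  12 a_4 = a_2 = -1  ->  a_4 = -1/12
  x^3: 20 a_5 - a_3 = 0  ->  20 a_5 = a_3 = -1/6  ->  a_5 = -1/120
Truncated series: y(x) = -2 - x - x^2 - (1/6) x^3 - (1/12) x^4 - (1/120) x^5 + O(x^6).

a_0 = -2; a_1 = -1; a_2 = -1; a_3 = -1/6; a_4 = -1/12; a_5 = -1/120


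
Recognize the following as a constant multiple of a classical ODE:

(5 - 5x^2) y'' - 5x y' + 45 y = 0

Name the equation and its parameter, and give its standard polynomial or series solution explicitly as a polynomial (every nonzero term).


All three coefficients share the factor 5; dividing through by 5 gives  (1 - x^2) y'' - x y' + 9 y = 0.
This matches the Chebyshev equation (1 - x^2) y'' - x y' + n^2 y = 0 (note the -x y' term, not -2x y') with n^2 = 9, so n = 3; the polynomial solution is T_3(x).
With y = sum_k a_k x^k, matching x^k gives (k+2)(k+1) a_{k+2} = (k^2 - n^2) a_k = (k - 3)(k + 3) a_k. The right side vanishes at k = 3, so the series with the parity of 3 terminates at degree 3.
Standard normalization: leading coefficient of T_n is 2^(n-1), so a_3 = 2^2 = 4. Work downward with a_k = (k+1)(k+2) a_{k+2} / ((k - 3)(k + 3)):
  a_1 = (2)(3)(4) / ((1 - 3)(1 + 3)) = 24/(-8) = -3
Hence T_3(x) = 4 x^3 - 3 x.

T_3(x); series = 4 x^3 - 3 x


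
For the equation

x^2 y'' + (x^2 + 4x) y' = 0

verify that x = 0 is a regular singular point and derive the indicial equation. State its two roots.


Divide by x^2 to reach normal form y'' + P_1(x) y' + P_2(x) y = 0 with P_1(x) = 1 + 4/x and P_2(x) = 0.
x = 0 is a singular point because the y'-coefficient 1 + 4/x has a pole at x = 0.
It is a regular singular point because x P_1(x) = p(x) = x + 4 and x^2 P_2(x) = q(x) = 0 are polynomials, hence analytic at x = 0.
p(0) = 4,  q(0) = 0.
Indicial equation: r(r-1) + p(0) r + q(0) = 0, i.e. r^2 + (p(0) - 1) r + q(0) = 0, i.e. r^2 + 3 r = 0.
Discriminant: (3)^2 - 4(0) = 9, so r = (-3 ± 3)/2.
Solving: r_1 = 0, r_2 = -3.

indicial: r^2 + 3 r = 0; roots r_1 = 0, r_2 = -3


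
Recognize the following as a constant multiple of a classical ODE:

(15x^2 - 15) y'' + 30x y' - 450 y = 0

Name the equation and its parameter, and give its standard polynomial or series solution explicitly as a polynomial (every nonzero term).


All three coefficients share the factor -15; dividing through by -15 gives  (1 - x^2) y'' - 2x y' + 30 y = 0.
This matches the Legendre equation (1 - x^2) y'' - 2x y' + n(n+1) y = 0 (note the -2x y' term) with n(n+1) = 30, so n = 5; the polynomial solution is P_5(x).
With y = sum_k a_k x^k, matching x^k gives (k+2)(k+1) a_{k+2} = [k(k+1) - n(n+1)] a_k = (k - 5)(k + 6) a_k. The right side vanishes at k = 5, so the series with the parity of 5 terminates at degree 5.
Standard normalization (P_n(1) = 1): leading coefficient (2n)!/(2^n (n!)^2) = 3628800/(32*14400) = 63/8, so a_5 = 63/8. Work downward with a_k = (k+1)(k+2) a_{k+2} / ((k - 5)(k + 6)):
  a_3 = (4)(5)(63/8) / ((3 - 5)(3 + 6)) = (315/2)/(-18) = -35/4
  a_1 = (2)(3)(-35/4) / ((1 - 5)(1 + 6)) = (-105/2)/(-28) = 15/8
Hence P_5(x) = 63 x^5/8 - 35 x^3/4 + 15 x/8.

P_5(x); series = 63 x^5/8 - 35 x^3/4 + 15 x/8


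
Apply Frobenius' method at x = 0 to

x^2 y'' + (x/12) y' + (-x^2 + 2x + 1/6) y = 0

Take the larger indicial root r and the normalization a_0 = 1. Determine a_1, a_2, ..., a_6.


Write in Frobenius form y'' + (p(x)/x) y' + (q(x)/x^2) y = 0:
  p(x) = 1/12,  q(x) = -x^2 + 2x + 1/6.
Indicial equation: r(r-1) + (1/12) r + (1/6) = 0 -> roots r_1 = 2/3, r_2 = 1/4.
Take r = r_1 = 2/3. Let y(x) = x^r sum_{n>=0} a_n x^n with a_0 = 1.
Substitute y = x^r sum a_n x^n and match x^{r+n}. The recurrence is
  D(n) a_n + 2 a_{n-1} - 1 a_{n-2} = 0,  where D(n) = (r+n)(r+n-1) + (1/12)(r+n) + (1/6).
  a_n = [-2 a_{n-1} + 1 a_{n-2}] / D(n).
Since the indicial polynomial factors as (r - r_1)(r - r_2), D(n) = (r_1 + n - r_1)(r_1 + n - r_2) = n(n + 5/12).
Evaluating step by step (a_0 = 1):
  n = 1: D(1) = 1(1 + 5/12) = 17/12; numerator = -2(1) = -2; a_1 = (-2)/(17/12) = -24/17
  n = 2: D(2) = 2(2 + 5/12) = 29/6; numerator = -2(-24/17) + 1(1) = 65/17; a_2 = (65/17)/(29/6) = 390/493
  n = 3: D(3) = 3(3 + 5/12) = 41/4; numerator = -2(390/493) + 1(-24/17) = -1476/493; a_3 = (-1476/493)/(41/4) = -144/493
  n = 4: D(4) = 4(4 + 5/12) = 53/3; numerator = -2(-144/493) + 1(390/493) = 678/493; a_4 = (678/493)/(53/3) = 2034/26129
  n = 5: D(5) = 5(5 + 5/12) = 325/12; numerator = -2(2034/26129) + 1(-144/493) = -11700/26129; a_5 = (-11700/26129)/(325/12) = -432/26129
  n = 6: D(6) = 6(6 + 5/12) = 77/2; numerator = -2(-432/26129) + 1(2034/26129) = 2898/26129; a_6 = (2898/26129)/(77/2) = 828/287419

r = 2/3; a_0 = 1; a_1 = -24/17; a_2 = 390/493; a_3 = -144/493; a_4 = 2034/26129; a_5 = -432/26129; a_6 = 828/287419
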